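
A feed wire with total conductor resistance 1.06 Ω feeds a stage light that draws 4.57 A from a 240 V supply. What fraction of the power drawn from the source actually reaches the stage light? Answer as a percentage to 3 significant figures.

The feed wire carries the full 4.57 A.
P_line = I² R_line = (4.570)² × 1.06 = 22.14 W
P_source = V I = 240 × 4.570 = 1097 W; P_load = 1075 W
η = P_load / P_source = 1075 / 1097 = 0.9798

98.0 %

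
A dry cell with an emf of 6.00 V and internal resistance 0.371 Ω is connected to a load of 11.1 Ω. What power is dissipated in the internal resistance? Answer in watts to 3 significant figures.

r is in series with the load, so it carries the full circuit current — the loss in it is I²r.
I = ε / (r + R) = 6.00 / (0.371 + 11.1) = 0.5231 A
P_int = I² r = (0.5231)² × 0.371 = 0.1015 W

0.102 W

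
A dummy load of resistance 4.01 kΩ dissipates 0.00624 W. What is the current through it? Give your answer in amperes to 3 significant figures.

0.00125 A

The two known quantities fix the third via I = √(P / R).
I = √(0.00624 / 4010) = 0.001247 A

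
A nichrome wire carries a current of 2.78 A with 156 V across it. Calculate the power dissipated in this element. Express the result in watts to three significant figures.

434 W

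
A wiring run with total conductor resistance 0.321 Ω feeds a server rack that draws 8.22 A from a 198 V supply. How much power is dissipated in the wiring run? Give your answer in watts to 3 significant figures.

21.7 W

The wiring run is a series resistance carrying the load current; its dissipation is I²R_line.
The wiring run carries the full 8.22 A.
P_line = I² R_line = (8.220)² × 0.321 = 21.69 W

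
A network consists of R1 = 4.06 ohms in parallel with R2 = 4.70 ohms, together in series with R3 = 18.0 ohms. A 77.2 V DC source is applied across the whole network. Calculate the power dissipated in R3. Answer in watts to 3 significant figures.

Combine R1 and R2 into their parallel equivalent first, reducing the network to two series resistors.
R_p = (4.06×4.70)/(4.06+4.70) = 2.178 Ω
R_total = R_p + 18.0 = 2.178 + 18.0 = 20.18 Ω
I = V / R_total = 77.2 / 20.18 = 3.826 A
R3 carries the full series current, so P = I²R.
P_R3 = (3.826)² × 18.0 = 263.5 W

263 W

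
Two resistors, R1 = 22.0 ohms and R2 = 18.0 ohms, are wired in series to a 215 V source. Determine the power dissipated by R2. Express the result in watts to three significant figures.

520 W

Every series element carries the same I. Get I from the total resistance, then P = I² × R2.
R_total = 22.0 + 18.0 = 40.00 Ω
I = V / R_total = 215 / 40.00 = 5.375 A
P_R2 = I² × R2 = (5.375)² × 18.0 = 520.0 W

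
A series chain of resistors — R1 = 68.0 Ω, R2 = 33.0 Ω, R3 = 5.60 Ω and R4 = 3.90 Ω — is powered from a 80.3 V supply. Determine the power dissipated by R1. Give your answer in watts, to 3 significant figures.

35.9 W

In a series string the same current flows through every resistor — find that current, then P = I²R for the one we want.
R_total = 68.0 + 33.0 + 5.60 + 3.90 = 110.5 Ω
I = V / R_total = 80.3 / 110.5 = 0.7267 A
P_R1 = I² × R1 = (0.7267)² × 68.0 = 35.91 W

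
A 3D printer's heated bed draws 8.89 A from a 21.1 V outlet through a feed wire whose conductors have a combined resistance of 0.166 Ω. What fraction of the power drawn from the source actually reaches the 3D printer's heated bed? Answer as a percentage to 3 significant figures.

The feed wire carries the full 8.89 A.
P_line = I² R_line = (8.890)² × 0.166 = 13.12 W
P_source = V I = 21.1 × 8.890 = 187.6 W; P_load = 174.5 W
η = P_load / P_source = 174.5 / 187.6 = 0.9301

93.0 %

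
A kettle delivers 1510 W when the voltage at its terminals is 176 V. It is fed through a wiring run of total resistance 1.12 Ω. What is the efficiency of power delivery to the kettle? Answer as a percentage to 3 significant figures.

94.8 %

I = P / V = 1510 / 176 = 8.580 A through the wiring run.
P_line = I² R_line = (8.580)² × 1.12 = 82.44 W
P_source = P_load + P_line = 1510 + 82.44 = 1592 W
η = P_load / P_source = 1510 / 1592 = 0.9482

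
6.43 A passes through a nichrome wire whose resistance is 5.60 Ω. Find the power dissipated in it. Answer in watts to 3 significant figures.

232 W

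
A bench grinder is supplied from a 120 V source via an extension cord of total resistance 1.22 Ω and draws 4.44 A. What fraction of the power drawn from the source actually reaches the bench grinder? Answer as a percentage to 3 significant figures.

The extension cord carries the full 4.44 A.
P_line = I² R_line = (4.440)² × 1.22 = 24.05 W
P_source = V I = 120 × 4.440 = 532.8 W; P_load = 508.7 W
η = P_load / P_source = 508.7 / 532.8 = 0.9549

95.5 %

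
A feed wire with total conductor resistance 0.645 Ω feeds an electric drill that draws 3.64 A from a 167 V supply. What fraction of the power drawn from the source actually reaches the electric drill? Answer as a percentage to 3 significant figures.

98.6 %

The feed wire carries the full 3.64 A.
P_line = I² R_line = (3.640)² × 0.645 = 8.546 W
P_source = V I = 167 × 3.640 = 607.9 W; P_load = 599.3 W
η = P_load / P_source = 599.3 / 607.9 = 0.9859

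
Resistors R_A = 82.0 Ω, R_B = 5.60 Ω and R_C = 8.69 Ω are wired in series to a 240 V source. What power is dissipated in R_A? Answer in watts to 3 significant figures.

509 W

Every series element carries the same I. Get I from the total resistance, then P = I² × R_A.
R_total = 82.0 + 5.60 + 8.69 = 96.29 Ω
I = V / R_total = 240 / 96.29 = 2.492 A
P_R_A = I² × R_A = (2.492)² × 82.0 = 509.4 W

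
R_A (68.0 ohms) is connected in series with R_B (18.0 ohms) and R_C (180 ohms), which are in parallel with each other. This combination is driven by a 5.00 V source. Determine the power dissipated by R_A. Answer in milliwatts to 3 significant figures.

Replace R_B and R_C with their parallel equivalent so the circuit becomes R_A in series with R_p.
R_p = (18.0×180)/(18.0+180) = 16.36 Ω
R_total = 68.0 + 16.36 = 84.36 Ω
I = V / R_total = 5.00 / 84.36 = 0.05927 A
R_A is in the main series path, so its power is I²R_A.
P_R_A = (0.05927)² × 68.0 = 0.2389 W

239 mW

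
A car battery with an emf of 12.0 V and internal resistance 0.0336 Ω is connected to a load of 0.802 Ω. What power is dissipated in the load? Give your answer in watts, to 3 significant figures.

165 W

Load and internal resistance form a series loop — compute the loop current, then the load power via I²R.
I = ε / (r + R) = 12.0 / (0.0336 + 0.802) = 14.36 A
P_load = I² R = (14.36)² × 0.802 = 165.4 W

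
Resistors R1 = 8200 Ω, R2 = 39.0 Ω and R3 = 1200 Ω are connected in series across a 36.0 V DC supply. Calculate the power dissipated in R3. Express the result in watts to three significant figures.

The current is common to all series resistors; compute it, then apply P = I²R for the target.
R_total = 8200 + 39.0 + 1200 = 9439 Ω
I = V / R_total = 36.0 / 9439 = 0.003814 A
P_R3 = I² × R3 = (0.003814)² × 1200 = 0.01746 W

0.0175 W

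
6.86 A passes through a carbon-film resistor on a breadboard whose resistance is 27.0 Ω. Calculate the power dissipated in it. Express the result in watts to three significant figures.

The current through and the resistance of the element are both given; use P = I²R.
P = (6.860 A)² × 27.0 Ω = 1271 W

1270 W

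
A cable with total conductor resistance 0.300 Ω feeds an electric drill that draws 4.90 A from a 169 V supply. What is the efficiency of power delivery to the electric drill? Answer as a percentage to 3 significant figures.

99.1 %

The cable carries the full 4.90 A.
P_line = I² R_line = (4.900)² × 0.300 = 7.203 W
P_source = V I = 169 × 4.900 = 828.1 W; P_load = 820.9 W
η = P_load / P_source = 820.9 / 828.1 = 0.9913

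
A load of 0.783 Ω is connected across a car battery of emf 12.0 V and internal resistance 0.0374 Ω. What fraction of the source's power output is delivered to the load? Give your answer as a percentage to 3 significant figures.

95.4 %

η = P_load/(P_load+P_int) = I²R/(I²R+I²r) = R/(R+r) — the I² cancels for series elements.
η = R / (R + r) = 0.783 / (0.783 + 0.0374) = 0.9544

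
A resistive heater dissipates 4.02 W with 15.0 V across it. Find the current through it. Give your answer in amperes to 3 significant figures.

0.268 A

Rearranging the power relation for the two known quantities gives I = P / V.
I = 4.02 / 15.0 = 0.2680 A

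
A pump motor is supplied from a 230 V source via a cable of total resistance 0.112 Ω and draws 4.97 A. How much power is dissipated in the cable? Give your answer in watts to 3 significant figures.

2.77 W

Only the current and the line resistance are needed for the I²R loss.
The cable carries the full 4.97 A.
P_line = I² R_line = (4.970)² × 0.112 = 2.767 W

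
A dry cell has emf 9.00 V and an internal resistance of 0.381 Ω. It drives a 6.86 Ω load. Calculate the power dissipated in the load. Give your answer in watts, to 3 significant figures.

10.6 W

Load and internal resistance form a series loop — compute the loop current, then the load power via I²R.
I = ε / (r + R) = 9.00 / (0.381 + 6.86) = 1.243 A
P_load = I² R = (1.243)² × 6.86 = 10.60 W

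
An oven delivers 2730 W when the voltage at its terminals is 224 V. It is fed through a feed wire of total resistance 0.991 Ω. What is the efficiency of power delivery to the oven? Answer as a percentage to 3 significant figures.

I = P / V = 2730 / 224 = 12.19 A through the feed wire.
P_line = I² R_line = (12.19)² × 0.991 = 147.2 W
P_source = P_load + P_line = 2730 + 147.2 = 2877 W
η = P_load / P_source = 2730 / 2877 = 0.9488

94.9 %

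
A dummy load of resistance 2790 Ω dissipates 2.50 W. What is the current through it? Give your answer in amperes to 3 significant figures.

Rearranging the power relation for the two known quantities gives I = √(P / R).
I = √(2.50 / 2790) = 0.02993 A

0.0299 A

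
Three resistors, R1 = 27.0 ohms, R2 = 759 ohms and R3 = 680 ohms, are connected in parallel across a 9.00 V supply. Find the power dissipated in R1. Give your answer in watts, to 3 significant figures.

Every branch has 9.00 V across it, so for R1 the power is simply V²/R.
P_R1 = V² / R1 = (9.00)² / 27.0 Ω = 3.000 W

3.00 W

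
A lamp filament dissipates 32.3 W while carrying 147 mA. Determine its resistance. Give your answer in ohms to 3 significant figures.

1490 Ω

The two known quantities fix the third via R = P / I².
R = 32.3 / (0.1470)² = 1495 Ω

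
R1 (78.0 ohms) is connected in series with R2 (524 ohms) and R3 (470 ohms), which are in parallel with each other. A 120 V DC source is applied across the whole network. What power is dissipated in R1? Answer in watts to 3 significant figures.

Reduce the parallel pair to R_p first; the network is then a simple series string.
R_p = (524×470)/(524+470) = 247.8 Ω
R_total = 78.0 + 247.8 = 325.8 Ω
I = V / R_total = 120 / 325.8 = 0.3684 A
R1 is in the main series path, so its power is I²R1.
P_R1 = (0.3684)² × 78.0 = 10.58 W

10.6 W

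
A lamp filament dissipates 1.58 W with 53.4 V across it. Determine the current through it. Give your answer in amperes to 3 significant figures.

0.0296 A

The two known quantities fix the third via I = P / V.
I = 1.58 / 53.4 = 0.02959 A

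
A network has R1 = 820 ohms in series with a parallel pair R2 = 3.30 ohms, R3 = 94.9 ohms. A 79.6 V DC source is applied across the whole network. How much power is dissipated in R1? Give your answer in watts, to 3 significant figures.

Collapse R2‖R3 to a single equivalent, reducing the network to two series elements.
R_p = (3.30×94.9)/(3.30+94.9) = 3.189 Ω
R_total = 820 + 3.189 = 823.2 Ω
I = V / R_total = 79.6 / 823.2 = 0.09670 A
The full supply current passes through R1: P = I²R.
P_R1 = (0.09670)² × 820 = 7.667 W

7.67 W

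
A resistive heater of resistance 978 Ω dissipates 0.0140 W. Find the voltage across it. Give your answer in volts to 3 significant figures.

3.70 V

The two known quantities fix the third via V = √(P R).
V = √(0.0140 × 978) = 3.700 V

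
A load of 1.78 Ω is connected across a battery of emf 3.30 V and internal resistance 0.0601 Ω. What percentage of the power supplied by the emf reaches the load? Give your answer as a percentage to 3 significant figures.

96.7 %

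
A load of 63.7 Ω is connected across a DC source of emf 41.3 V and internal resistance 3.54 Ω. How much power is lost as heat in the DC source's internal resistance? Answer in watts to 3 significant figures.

The source's internal resistance is just another series element carrying I; its dissipation is I²r.
I = ε / (r + R) = 41.3 / (3.54 + 63.7) = 0.6142 A
P_int = I² r = (0.6142)² × 3.54 = 1.336 W

1.34 W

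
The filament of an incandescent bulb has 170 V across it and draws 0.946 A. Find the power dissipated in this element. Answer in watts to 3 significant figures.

161 W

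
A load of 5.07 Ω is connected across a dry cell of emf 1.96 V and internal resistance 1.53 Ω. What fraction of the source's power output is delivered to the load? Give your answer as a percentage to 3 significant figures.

76.8 %

Both r and R carry the same current, so the power split is just the resistance split: η = R/(R+r).
η = R / (R + r) = 5.07 / (5.07 + 1.53) = 0.7682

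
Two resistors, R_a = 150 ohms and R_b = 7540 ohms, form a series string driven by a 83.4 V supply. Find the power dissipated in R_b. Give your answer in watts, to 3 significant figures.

0.887 W

The current is common to all series resistors; compute it, then apply P = I²R for the target.
R_total = 150 + 7540 = 7690 Ω
I = V / R_total = 83.4 / 7690 = 0.01085 A
P_R_b = I² × R_b = (0.01085)² × 7540 = 0.8869 W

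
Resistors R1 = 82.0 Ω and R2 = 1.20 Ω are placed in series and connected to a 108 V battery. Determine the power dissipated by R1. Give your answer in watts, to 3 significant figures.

138 W

Series elements share the same current, so find I first, then use P = I²R.
R_total = 82.0 + 1.20 = 83.20 Ω
I = V / R_total = 108 / 83.20 = 1.298 A
P_R1 = I² × R1 = (1.298)² × 82.0 = 138.2 W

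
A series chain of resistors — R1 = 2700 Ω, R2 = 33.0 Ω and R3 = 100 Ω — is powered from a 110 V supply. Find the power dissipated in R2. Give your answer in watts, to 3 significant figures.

0.0498 W

The current is common to all series resistors; compute it, then apply P = I²R for the target.
R_total = 2700 + 33.0 + 100 = 2833 Ω
I = V / R_total = 110 / 2833 = 0.03883 A
P_R2 = I² × R2 = (0.03883)² × 33.0 = 0.04975 W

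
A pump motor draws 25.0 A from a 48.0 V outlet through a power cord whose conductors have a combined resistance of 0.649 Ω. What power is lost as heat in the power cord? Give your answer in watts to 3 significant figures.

The power cord is a series resistance carrying the load current; its dissipation is I²R_line.
The power cord carries the full 25.0 A.
P_line = I² R_line = (25.00)² × 0.649 = 405.6 W

406 W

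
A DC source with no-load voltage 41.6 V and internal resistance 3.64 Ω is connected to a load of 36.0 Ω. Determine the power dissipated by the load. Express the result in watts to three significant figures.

Load and internal resistance form a series loop — compute the loop current, then the load power via I²R.
I = ε / (r + R) = 41.6 / (3.64 + 36.0) = 1.049 A
P_load = I² R = (1.049)² × 36.0 = 39.65 W

39.6 W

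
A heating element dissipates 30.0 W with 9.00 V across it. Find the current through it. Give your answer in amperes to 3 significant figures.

3.33 A

The two known quantities fix the third via I = P / V.
I = 30.0 / 9.00 = 3.333 A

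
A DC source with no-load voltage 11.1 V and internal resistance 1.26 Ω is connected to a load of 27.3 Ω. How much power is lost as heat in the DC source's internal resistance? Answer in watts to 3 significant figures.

Internal loss is I²r, with I set by the total series resistance r+R.
I = ε / (r + R) = 11.1 / (1.26 + 27.3) = 0.3887 A
P_int = I² r = (0.3887)² × 1.26 = 0.1903 W

0.190 W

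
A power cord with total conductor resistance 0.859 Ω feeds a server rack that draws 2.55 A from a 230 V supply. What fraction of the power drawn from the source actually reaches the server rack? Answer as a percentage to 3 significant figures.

The power cord carries the full 2.55 A.
P_line = I² R_line = (2.550)² × 0.859 = 5.586 W
P_source = V I = 230 × 2.550 = 586.5 W; P_load = 580.9 W
η = P_load / P_source = 580.9 / 586.5 = 0.9905

99.0 %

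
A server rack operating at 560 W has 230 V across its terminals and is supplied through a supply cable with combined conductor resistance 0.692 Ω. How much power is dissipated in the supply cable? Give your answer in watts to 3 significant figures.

Only the current and the line resistance are needed for the I²R loss.
I = P / V = 560 / 230 = 2.435 A through the supply cable.
P_line = I² R_line = (2.435)² × 0.692 = 4.102 W

4.10 W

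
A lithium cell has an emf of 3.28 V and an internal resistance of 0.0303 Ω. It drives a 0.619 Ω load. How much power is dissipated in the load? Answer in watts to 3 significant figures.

15.8 W

Load and internal resistance form a series loop — compute the loop current, then the load power via I²R.
I = ε / (r + R) = 3.28 / (0.0303 + 0.619) = 5.052 A
P_load = I² R = (5.052)² × 0.619 = 15.80 W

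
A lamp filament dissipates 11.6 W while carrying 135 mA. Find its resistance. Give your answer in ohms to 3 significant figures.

636 Ω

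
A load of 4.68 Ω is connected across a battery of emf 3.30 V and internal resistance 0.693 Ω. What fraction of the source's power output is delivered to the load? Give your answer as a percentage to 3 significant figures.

η = P_load/(P_load+P_int) = I²R/(I²R+I²r) = R/(R+r) — the I² cancels for series elements.
η = R / (R + r) = 4.68 / (4.68 + 0.693) = 0.8710

87.1 %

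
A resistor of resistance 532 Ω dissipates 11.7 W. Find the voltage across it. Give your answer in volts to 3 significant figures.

From P = V I = I²R = V²/R, with the two given quantities we get V = √(P R).
V = √(11.7 × 532) = 78.89 V

78.9 V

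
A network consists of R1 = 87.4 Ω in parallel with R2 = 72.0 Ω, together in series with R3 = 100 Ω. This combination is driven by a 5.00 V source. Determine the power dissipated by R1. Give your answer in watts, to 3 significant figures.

First find R_p for the parallel pair, then treat R_p + R3 as a series loop.
R_p = (87.4×72.0)/(87.4+72.0) = 39.48 Ω
R_total = R_p + 100 = 39.48 + 100 = 139.5 Ω
I = V / R_total = 5.00 / 139.5 = 0.03585 A
Voltage across the parallel pair: V_p = I × R_p = 0.03585 × 39.48 = 1.415 V
R1 has V_p across it, so P = V_p²/R1.
P_R1 = (1.415)² / 87.4 = 0.02292 W

0.0229 W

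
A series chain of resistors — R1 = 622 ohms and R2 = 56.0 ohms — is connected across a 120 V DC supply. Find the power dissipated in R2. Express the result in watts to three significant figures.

1.75 W

Series elements share the same current, so find I first, then use P = I²R.
R_total = 622 + 56.0 = 678.0 Ω
I = V / R_total = 120 / 678.0 = 0.1770 A
P_R2 = I² × R2 = (0.1770)² × 56.0 = 1.754 W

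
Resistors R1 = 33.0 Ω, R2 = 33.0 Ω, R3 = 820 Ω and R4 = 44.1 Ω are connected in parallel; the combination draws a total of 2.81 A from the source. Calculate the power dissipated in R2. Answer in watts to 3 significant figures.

Only the total current is stated, so first find the parallel equivalent to get the voltage across the combination.
1/R_eq = 1/33.0 + 1/33.0 + 1/820 + 1/44.1 ⇒ R_eq = 11.83 Ω
V = I_total × R_eq = 2.810 × 11.83 = 33.25 V
P_R2 = V² / R2 = (33.25)² / 33.0 = 33.51 W

33.5 W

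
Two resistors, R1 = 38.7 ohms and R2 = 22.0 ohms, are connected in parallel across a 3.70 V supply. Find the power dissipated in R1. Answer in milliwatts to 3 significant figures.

354 mW

The supply voltage appears across each parallel branch — just use P = V²/R1.
P_R1 = V² / R1 = (3.70)² / 38.7 Ω = 0.3537 W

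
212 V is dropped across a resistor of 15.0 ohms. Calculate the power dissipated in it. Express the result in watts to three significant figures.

Voltage and resistance are given, so P = V²/R is the one-step route.
P = (212 V)² / 15.0 Ω = 2996 W

3000 W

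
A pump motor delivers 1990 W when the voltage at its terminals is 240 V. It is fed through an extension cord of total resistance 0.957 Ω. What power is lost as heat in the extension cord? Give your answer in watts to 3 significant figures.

Only the current and the line resistance are needed for the I²R loss.
I = P / V = 1990 / 240 = 8.292 A through the extension cord.
P_line = I² R_line = (8.292)² × 0.957 = 65.80 W

65.8 W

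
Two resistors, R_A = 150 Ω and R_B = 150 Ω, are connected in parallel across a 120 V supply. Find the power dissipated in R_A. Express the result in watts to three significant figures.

96.0 W

Parallel branches share the same voltage; P = V²/R gives the branch power in one step.
P_R_A = V² / R_A = (120)² / 150 Ω = 96.00 W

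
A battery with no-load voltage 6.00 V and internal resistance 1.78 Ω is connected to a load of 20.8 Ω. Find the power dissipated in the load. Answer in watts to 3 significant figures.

1.47 W

The internal resistance and the load are in series, so the same I flows through both; get I from ε/(r+R), then I²R for the load.
I = ε / (r + R) = 6.00 / (1.78 + 20.8) = 0.2657 A
P_load = I² R = (0.2657)² × 20.8 = 1.469 W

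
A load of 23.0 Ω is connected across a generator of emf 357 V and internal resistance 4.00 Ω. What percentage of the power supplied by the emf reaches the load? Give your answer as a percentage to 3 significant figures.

85.2 %

Both r and R carry the same current, so the power split is just the resistance split: η = R/(R+r).
η = R / (R + r) = 23.0 / (23.0 + 4.00) = 0.8519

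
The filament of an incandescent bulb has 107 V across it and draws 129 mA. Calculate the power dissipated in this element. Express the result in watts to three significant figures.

13.8 W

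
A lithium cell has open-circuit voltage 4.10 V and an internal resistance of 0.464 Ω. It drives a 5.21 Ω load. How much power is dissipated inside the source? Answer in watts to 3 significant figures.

0.242 W

Internal loss is I²r, with I set by the total series resistance r+R.
I = ε / (r + R) = 4.10 / (0.464 + 5.21) = 0.7226 A
P_int = I² r = (0.7226)² × 0.464 = 0.2423 W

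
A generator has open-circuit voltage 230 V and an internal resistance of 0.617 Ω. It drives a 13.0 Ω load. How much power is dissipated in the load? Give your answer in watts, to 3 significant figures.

3710 W

Find the circuit current first, then P = I²R for the load (series elements share I).
I = ε / (r + R) = 230 / (0.617 + 13.0) = 16.89 A
P_load = I² R = (16.89)² × 13.0 = 3709 W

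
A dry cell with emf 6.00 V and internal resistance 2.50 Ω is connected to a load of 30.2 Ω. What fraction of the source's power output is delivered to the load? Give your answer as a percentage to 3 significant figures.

92.4 %

η = P_load/(P_load+P_int) = I²R/(I²R+I²r) = R/(R+r) — the I² cancels for series elements.
η = R / (R + r) = 30.2 / (30.2 + 2.50) = 0.9235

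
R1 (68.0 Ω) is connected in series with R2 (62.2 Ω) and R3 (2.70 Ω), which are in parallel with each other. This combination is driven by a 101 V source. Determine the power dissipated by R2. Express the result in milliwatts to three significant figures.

First combine the parallel branches into one equivalent R_p, then R1 + R_p is a series pair.
R_p = (62.2×2.70)/(62.2+2.70) = 2.588 Ω
R_total = 68.0 + 2.588 = 70.59 Ω
I = V / R_total = 101 / 70.59 = 1.431 A
Voltage across the parallel pair: V_p = I × R_p = 1.431 × 2.588 = 3.703 V
With V_p across R2, its power is V_p²/R2.
P_R2 = (3.703)² / 62.2 = 0.2204 W

220 mW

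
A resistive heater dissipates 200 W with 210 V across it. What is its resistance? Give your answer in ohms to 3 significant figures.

220 Ω

Rearranging the power relation for the two known quantities gives R = V² / P.
R = (210)² / 200 = 220.5 Ω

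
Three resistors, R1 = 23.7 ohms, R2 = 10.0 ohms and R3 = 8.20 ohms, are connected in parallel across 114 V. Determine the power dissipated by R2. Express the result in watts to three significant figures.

Every branch has 114 V across it, so for R2 the power is simply V²/R.
P_R2 = V² / R2 = (114)² / 10.0 Ω = 1300 W

1300 W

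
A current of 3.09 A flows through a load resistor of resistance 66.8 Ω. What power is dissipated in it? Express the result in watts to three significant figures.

Knowing I and R, the power is just I²R — no need to find V first.
P = (3.090 A)² × 66.8 Ω = 637.8 W

638 W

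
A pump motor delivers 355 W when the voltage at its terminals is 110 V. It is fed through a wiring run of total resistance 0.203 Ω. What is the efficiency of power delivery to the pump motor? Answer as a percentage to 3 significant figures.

99.4 %

I = P / V = 355 / 110 = 3.227 A through the wiring run.
P_line = I² R_line = (3.227)² × 0.203 = 2.114 W
P_source = P_load + P_line = 355.0 + 2.114 = 357.1 W
η = P_load / P_source = 355.0 / 357.1 = 0.9941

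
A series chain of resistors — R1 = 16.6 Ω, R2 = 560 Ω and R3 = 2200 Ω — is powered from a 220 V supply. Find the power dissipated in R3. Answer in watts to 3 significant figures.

Every series element carries the same I. Get I from the total resistance, then P = I² × R3.
R_total = 16.6 + 560 + 2200 = 2777 Ω
I = V / R_total = 220 / 2777 = 0.07923 A
P_R3 = I² × R3 = (0.07923)² × 2200 = 13.81 W

13.8 W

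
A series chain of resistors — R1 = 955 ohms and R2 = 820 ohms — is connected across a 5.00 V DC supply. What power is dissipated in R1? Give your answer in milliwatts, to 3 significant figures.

In a series string the same current flows through every resistor — find that current, then P = I²R for the one we want.
R_total = 955 + 820 = 1775 Ω
I = V / R_total = 5.00 / 1775 = 0.002817 A
P_R1 = I² × R1 = (0.002817)² × 955 = 0.007578 W

7.58 mW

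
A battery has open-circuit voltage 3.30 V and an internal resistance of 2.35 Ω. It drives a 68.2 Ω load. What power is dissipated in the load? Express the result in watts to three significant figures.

0.149 W

Load and internal resistance form a series loop — compute the loop current, then the load power via I²R.
I = ε / (r + R) = 3.30 / (2.35 + 68.2) = 0.04678 A
P_load = I² R = (0.04678)² × 68.2 = 0.1492 W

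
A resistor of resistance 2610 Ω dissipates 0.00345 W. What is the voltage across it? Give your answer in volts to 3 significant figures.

3.00 V

From P = V I = I²R = V²/R, with the two given quantities we get V = √(P R).
V = √(0.00345 × 2610) = 3.001 V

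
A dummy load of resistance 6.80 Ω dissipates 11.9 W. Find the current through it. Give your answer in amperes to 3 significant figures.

1.32 A

Inverting the appropriate power form: I = √(P / R).
I = √(11.9 / 6.80) = 1.323 A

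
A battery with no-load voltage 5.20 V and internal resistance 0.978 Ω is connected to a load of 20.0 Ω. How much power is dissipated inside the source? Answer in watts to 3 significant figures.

r is in series with the load, so it carries the full circuit current — the loss in it is I²r.
I = ε / (r + R) = 5.20 / (0.978 + 20.0) = 0.2479 A
P_int = I² r = (0.2479)² × 0.978 = 0.06009 W

0.0601 W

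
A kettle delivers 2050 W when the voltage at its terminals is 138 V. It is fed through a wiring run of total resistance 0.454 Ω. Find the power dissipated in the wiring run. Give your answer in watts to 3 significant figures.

Line loss is just I²R for the cable — we know both I and R_line directly.
I = P / V = 2050 / 138 = 14.86 A through the wiring run.
P_line = I² R_line = (14.86)² × 0.454 = 100.2 W

100 W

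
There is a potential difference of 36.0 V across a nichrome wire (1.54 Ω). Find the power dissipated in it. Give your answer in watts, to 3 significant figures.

842 W

With V across and R both known, P = V²/R gives the dissipation directly.
P = (36.0 V)² / 1.54 Ω = 841.6 W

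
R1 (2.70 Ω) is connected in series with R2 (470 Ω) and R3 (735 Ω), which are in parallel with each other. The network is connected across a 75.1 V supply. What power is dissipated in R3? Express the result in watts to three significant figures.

Replace R2 and R3 with their parallel equivalent so the circuit becomes R1 in series with R_p.
R_p = (470×735)/(470+735) = 286.7 Ω
R_total = 2.70 + 286.7 = 289.4 Ω
I = V / R_total = 75.1 / 289.4 = 0.2595 A
Voltage across the parallel pair: V_p = I × R_p = 0.2595 × 286.7 = 74.40 V
R3 is across V_p, so use P = V²/R for that branch.
P_R3 = (74.40)² / 735 = 7.531 W

7.53 W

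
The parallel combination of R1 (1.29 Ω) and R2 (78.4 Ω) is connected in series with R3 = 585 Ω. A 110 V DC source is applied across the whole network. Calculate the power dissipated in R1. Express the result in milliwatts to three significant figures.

First find R_p for the parallel pair, then treat R_p + R3 as a series loop.
R_p = (1.29×78.4)/(1.29+78.4) = 1.269 Ω
R_total = R_p + 585 = 1.269 + 585 = 586.3 Ω
I = V / R_total = 110 / 586.3 = 0.1876 A
Voltage across the parallel pair: V_p = I × R_p = 0.1876 × 1.269 = 0.2381 V
R1 sits across V_p; its power is V_p²/R.
P_R1 = (0.2381)² / 1.29 = 0.04395 W

44.0 mW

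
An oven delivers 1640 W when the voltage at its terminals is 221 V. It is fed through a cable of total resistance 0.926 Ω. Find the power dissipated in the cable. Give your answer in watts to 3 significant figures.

51.0 W

The cable is a series resistance carrying the load current; its dissipation is I²R_line.
I = P / V = 1640 / 221 = 7.421 A through the cable.
P_line = I² R_line = (7.421)² × 0.926 = 50.99 W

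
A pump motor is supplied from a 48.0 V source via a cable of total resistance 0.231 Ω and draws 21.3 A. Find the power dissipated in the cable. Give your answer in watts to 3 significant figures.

105 W

The cable is a series resistance carrying the load current; its dissipation is I²R_line.
The cable carries the full 21.3 A.
P_line = I² R_line = (21.30)² × 0.231 = 104.8 W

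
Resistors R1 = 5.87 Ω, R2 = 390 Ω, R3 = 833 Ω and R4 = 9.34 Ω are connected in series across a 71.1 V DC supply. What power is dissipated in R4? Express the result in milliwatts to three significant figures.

30.8 mW

The current is common to all series resistors; compute it, then apply P = I²R for the target.
R_total = 5.87 + 390 + 833 + 9.34 = 1238 Ω
I = V / R_total = 71.1 / 1238 = 0.05742 A
P_R4 = I² × R4 = (0.05742)² × 9.34 = 0.03080 W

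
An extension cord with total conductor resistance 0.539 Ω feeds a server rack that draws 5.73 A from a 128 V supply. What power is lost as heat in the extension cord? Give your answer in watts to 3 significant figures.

Line loss is just I²R for the cable — we know both I and R_line directly.
The extension cord carries the full 5.73 A.
P_line = I² R_line = (5.730)² × 0.539 = 17.70 W

17.7 W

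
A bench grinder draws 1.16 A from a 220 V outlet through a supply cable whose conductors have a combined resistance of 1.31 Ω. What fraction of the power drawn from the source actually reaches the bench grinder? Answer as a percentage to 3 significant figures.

The supply cable carries the full 1.16 A.
P_line = I² R_line = (1.160)² × 1.31 = 1.763 W
P_source = V I = 220 × 1.160 = 255.2 W; P_load = 253.4 W
η = P_load / P_source = 253.4 / 255.2 = 0.9931

99.3 %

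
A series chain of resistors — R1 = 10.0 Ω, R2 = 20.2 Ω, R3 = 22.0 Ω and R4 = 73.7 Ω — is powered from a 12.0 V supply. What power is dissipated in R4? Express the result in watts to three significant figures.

0.670 W

Every series element carries the same I. Get I from the total resistance, then P = I² × R4.
R_total = 10.0 + 20.2 + 22.0 + 73.7 = 125.9 Ω
I = V / R_total = 12.0 / 125.9 = 0.09531 A
P_R4 = I² × R4 = (0.09531)² × 73.7 = 0.6695 W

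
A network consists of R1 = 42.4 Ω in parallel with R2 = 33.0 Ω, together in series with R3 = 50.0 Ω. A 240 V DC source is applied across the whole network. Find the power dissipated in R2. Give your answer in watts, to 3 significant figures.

Collapse the R1‖R2 pair into one equivalent R_p; then R_p and R3 form a series string.
R_p = (42.4×33.0)/(42.4+33.0) = 18.56 Ω
R_total = R_p + 50.0 = 18.56 + 50.0 = 68.56 Ω
I = V / R_total = 240 / 68.56 = 3.501 A
Voltage across the parallel pair: V_p = I × R_p = 3.501 × 18.56 = 64.96 V
R2 has V_p across it, so P = V_p²/R2.
P_R2 = (64.96)² / 33.0 = 127.9 W

128 W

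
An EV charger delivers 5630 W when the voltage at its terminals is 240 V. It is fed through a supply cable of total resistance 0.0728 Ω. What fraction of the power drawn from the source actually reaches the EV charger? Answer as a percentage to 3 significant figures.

99.3 %

I = P / V = 5630 / 240 = 23.46 A through the supply cable.
P_line = I² R_line = (23.46)² × 0.0728 = 40.06 W
P_source = P_load + P_line = 5630 + 40.06 = 5670 W
η = P_load / P_source = 5630 / 5670 = 0.9929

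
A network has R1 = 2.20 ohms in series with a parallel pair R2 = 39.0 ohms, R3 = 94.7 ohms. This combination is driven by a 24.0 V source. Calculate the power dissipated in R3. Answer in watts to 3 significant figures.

5.22 W

First combine the parallel branches into one equivalent R_p, then R1 + R_p is a series pair.
R_p = (39.0×94.7)/(39.0+94.7) = 27.62 Ω
R_total = 2.20 + 27.62 = 29.82 Ω
I = V / R_total = 24.0 / 29.82 = 0.8047 A
Voltage across the parallel pair: V_p = I × R_p = 0.8047 × 27.62 = 22.23 V
With V_p across R3, its power is V_p²/R3.
P_R3 = (22.23)² / 94.7 = 5.218 W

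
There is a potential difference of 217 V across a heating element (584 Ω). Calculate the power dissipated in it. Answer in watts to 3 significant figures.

80.6 W

We know the drop across the element and its resistance — P = V²/R, one step.
P = (217 V)² / 584 Ω = 80.63 W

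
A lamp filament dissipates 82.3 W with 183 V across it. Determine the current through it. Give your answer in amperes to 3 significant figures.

0.450 A

The two known quantities fix the third via I = P / V.
I = 82.3 / 183 = 0.4497 A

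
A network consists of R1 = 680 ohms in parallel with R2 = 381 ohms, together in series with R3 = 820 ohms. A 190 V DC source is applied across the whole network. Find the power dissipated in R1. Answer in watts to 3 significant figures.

2.80 W

Combine R1 and R2 into their parallel equivalent first, reducing the network to two series resistors.
R_p = (680×381)/(680+381) = 244.2 Ω
R_total = R_p + 820 = 244.2 + 820 = 1064 Ω
I = V / R_total = 190 / 1064 = 0.1785 A
Voltage across the parallel pair: V_p = I × R_p = 0.1785 × 244.2 = 43.60 V
R1 has V_p across it, so P = V_p²/R1.
P_R1 = (43.60)² / 680 = 2.795 W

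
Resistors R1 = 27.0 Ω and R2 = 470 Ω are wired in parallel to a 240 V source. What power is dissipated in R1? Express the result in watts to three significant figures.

2130 W

Every branch has 240 V across it, so for R1 the power is simply V²/R.
P_R1 = V² / R1 = (240)² / 27.0 Ω = 2133 W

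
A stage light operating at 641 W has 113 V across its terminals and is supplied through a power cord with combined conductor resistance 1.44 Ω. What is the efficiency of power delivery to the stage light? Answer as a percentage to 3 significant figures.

93.3 %

I = P / V = 641 / 113 = 5.673 A through the power cord.
P_line = I² R_line = (5.673)² × 1.44 = 46.34 W
P_source = P_load + P_line = 641.0 + 46.34 = 687.3 W
η = P_load / P_source = 641.0 / 687.3 = 0.9326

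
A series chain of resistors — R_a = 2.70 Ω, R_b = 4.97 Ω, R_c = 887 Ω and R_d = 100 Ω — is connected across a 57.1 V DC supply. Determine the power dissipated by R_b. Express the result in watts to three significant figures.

0.0164 W

The current is common to all series resistors; compute it, then apply P = I²R for the target.
R_total = 2.70 + 4.97 + 887 + 100 = 994.7 Ω
I = V / R_total = 57.1 / 994.7 = 0.05741 A
P_R_b = I² × R_b = (0.05741)² × 4.97 = 0.01638 W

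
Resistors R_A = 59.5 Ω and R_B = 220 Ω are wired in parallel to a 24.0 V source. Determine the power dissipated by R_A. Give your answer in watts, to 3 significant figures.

R_A sits directly across the source, so P = V²/R with V = 24.0 V.
P_R_A = V² / R_A = (24.0)² / 59.5 Ω = 9.681 W

9.68 W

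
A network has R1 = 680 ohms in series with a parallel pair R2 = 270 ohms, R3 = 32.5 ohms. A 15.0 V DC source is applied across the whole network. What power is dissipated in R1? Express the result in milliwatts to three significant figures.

304 mW

Collapse R2‖R3 to a single equivalent, reducing the network to two series elements.
R_p = (270×32.5)/(270+32.5) = 29.01 Ω
R_total = 680 + 29.01 = 709.0 Ω
I = V / R_total = 15.0 / 709.0 = 0.02116 A
The full supply current passes through R1: P = I²R.
P_R1 = (0.02116)² × 680 = 0.3044 W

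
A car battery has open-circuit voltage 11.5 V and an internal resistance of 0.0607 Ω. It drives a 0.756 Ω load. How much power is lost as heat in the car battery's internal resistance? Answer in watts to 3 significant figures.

The source's internal resistance is just another series element carrying I; its dissipation is I²r.
I = ε / (r + R) = 11.5 / (0.0607 + 0.756) = 14.08 A
P_int = I² r = (14.08)² × 0.0607 = 12.04 W

12.0 W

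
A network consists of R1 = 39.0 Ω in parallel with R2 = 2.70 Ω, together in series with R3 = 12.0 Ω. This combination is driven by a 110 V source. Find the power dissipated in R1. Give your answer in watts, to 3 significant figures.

9.38 W

Collapse the R1‖R2 pair into one equivalent R_p; then R_p and R3 form a series string.
R_p = (39.0×2.70)/(39.0+2.70) = 2.525 Ω
R_total = R_p + 12.0 = 2.525 + 12.0 = 14.53 Ω
I = V / R_total = 110 / 14.53 = 7.573 A
Voltage across the parallel pair: V_p = I × R_p = 7.573 × 2.525 = 19.12 V
Use P = V²/R for R1 with V = V_p.
P_R1 = (19.12)² / 39.0 = 9.377 W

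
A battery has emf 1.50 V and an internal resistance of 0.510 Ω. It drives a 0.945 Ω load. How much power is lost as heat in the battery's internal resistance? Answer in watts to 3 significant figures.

The internal resistance carries the same current as the load; P_int = I²r.
I = ε / (r + R) = 1.50 / (0.510 + 0.945) = 1.031 A
P_int = I² r = (1.031)² × 0.510 = 0.5420 W

0.542 W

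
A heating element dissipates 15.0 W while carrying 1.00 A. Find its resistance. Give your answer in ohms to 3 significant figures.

15.0 Ω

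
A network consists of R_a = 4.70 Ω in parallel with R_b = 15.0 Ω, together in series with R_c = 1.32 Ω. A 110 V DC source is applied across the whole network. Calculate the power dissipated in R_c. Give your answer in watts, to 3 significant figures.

666 W

First find R_p for the parallel pair, then treat R_p + R_c as a series loop.
R_p = (4.70×15.0)/(4.70+15.0) = 3.579 Ω
R_total = R_p + 1.32 = 3.579 + 1.32 = 4.899 Ω
I = V / R_total = 110 / 4.899 = 22.46 A
All the supply current flows through R_c; use P = I²R_c.
P_R_c = (22.46)² × 1.32 = 665.6 W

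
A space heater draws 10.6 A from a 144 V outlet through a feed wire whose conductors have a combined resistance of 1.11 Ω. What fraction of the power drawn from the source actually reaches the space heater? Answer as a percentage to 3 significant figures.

91.8 %

The feed wire carries the full 10.6 A.
P_line = I² R_line = (10.60)² × 1.11 = 124.7 W
P_source = V I = 144 × 10.60 = 1526 W; P_load = 1402 W
η = P_load / P_source = 1402 / 1526 = 0.9183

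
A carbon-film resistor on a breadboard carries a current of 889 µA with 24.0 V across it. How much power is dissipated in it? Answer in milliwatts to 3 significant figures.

21.3 mW

V and I are known directly — P = V I, no intermediate step needed.
P = 24.0 V × 0.0008890 A = 0.02134 W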